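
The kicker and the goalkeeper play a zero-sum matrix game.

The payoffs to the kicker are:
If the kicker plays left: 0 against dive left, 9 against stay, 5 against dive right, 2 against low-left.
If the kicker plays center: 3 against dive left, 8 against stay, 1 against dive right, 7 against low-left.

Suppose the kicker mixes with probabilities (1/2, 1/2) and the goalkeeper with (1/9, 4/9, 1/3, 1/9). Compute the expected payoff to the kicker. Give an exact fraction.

49/9

Against (1/9, 4/9, 1/3, 1/9), each row's expected payoff is left: 53/9; center: 5.
Taking the (1/2, 1/2)-weighted average: (1/2)·(53/9) + (1/2)·(5) = 49/9.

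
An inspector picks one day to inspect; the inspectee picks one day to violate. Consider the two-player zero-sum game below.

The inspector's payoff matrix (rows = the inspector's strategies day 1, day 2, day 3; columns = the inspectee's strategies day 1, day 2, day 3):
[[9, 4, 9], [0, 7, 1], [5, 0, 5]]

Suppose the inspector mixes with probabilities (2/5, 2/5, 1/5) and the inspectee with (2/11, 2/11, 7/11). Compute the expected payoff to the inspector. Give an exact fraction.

Against (2/11, 2/11, 7/11), each row's expected payoff is day 1: 89/11; day 2: 21/11; day 3: 45/11.
Taking the (2/5, 2/5, 1/5)-weighted average: (2/5)·(89/11) + (2/5)·(21/11) + (1/5)·(45/11) = 53/11.

53/11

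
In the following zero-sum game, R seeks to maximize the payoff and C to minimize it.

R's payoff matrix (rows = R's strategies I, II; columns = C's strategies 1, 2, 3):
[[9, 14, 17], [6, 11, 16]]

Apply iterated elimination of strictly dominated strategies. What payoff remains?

9

Column 3 is strictly dominated by 1 for C (9<17, 6<16); eliminate 3.
Column 2 is strictly dominated by 1 for C (9<14, 6<11); eliminate 2.
Row II is strictly dominated by row I (9>6); eliminate II.
Only (I, 1) remains, with payoff 9.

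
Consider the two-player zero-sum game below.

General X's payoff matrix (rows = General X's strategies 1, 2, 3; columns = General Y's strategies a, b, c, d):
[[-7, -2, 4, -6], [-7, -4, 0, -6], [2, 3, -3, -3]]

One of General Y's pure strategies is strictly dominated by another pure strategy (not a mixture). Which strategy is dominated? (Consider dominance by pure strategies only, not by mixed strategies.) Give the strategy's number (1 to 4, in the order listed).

General Y prefers columns that give General X less. Compare b with a: -7 < -2, -7 < -4, 2 < 3.
So a strictly dominates b for General Y; b is strictly dominated.

2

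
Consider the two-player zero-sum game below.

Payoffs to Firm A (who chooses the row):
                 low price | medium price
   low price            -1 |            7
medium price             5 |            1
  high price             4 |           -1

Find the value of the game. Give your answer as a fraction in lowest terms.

Row high price is strictly dominated by row medium price, so Firm A never plays it.
The remaining 2×2 game on (low price, medium price) × (low price, medium price) has no saddle point. Let Firm A play low price with probability p; indifference gives −p + 5(1−p) = 7p + (1−p), so p = 1/3.
Similarly Firm B's optimal q on low price is 1/2, and the value is -1·(1/2) + (7)·(1/2) = 3.

3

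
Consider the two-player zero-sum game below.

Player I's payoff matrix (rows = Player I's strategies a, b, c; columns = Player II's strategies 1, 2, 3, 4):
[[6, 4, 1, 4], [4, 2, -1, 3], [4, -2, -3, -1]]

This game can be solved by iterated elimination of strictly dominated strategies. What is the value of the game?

Row b is strictly dominated by row a (6>4, 4>2, 1>-1, 4>3); eliminate b.
Column 2 is strictly dominated by 3 for Player II (1<4, -3<-2); eliminate 2.
Column 4 is strictly dominated by 3 for Player II (1<4, -3<-1); eliminate 4.
Row c is strictly dominated by row a (6>4, 1>-3); eliminate c.
Column 1 is strictly dominated by 3 for Player II (1<6); eliminate 1.
Only (a, 3) remains, with payoff 1.

1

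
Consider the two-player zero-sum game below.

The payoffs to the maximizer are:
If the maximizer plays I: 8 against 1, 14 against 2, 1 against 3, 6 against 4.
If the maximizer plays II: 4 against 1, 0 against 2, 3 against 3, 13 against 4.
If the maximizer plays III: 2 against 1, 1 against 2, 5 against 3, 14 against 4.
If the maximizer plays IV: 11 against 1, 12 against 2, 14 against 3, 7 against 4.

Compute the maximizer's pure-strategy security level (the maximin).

The worst-case payoff for each row is I: 1, II: 0, III: 1, IV: 7.
The best of these is 7.

7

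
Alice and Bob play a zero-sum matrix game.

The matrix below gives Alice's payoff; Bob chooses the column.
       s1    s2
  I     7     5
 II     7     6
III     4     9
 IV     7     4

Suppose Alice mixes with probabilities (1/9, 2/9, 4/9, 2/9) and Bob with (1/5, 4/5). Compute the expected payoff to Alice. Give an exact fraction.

59/9

Against (1/5, 4/5), each row's expected payoff is I: 27/5; II: 31/5; III: 8; IV: 23/5.
Taking the (1/9, 2/9, 4/9, 2/9)-weighted average: (1/9)·(27/5) + (2/9)·(31/5) + (4/9)·(8) + (2/9)·(23/5) = 59/9.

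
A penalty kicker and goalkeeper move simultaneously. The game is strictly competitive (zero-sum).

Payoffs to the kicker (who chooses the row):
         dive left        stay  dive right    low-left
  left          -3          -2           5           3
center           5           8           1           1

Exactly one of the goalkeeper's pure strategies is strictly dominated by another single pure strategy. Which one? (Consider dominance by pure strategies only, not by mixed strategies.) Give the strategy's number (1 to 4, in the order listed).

2

The goalkeeper prefers columns that give the kicker less. Compare stay with dive left: -3 < -2, 5 < 8.
So dive left strictly dominates stay for the goalkeeper; stay is strictly dominated.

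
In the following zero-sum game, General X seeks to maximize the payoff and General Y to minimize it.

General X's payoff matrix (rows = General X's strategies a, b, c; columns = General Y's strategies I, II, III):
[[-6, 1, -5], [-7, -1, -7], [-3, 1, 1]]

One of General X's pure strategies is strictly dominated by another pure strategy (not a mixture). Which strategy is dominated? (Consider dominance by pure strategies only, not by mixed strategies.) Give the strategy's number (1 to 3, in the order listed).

Compare b with a: -6 > -7, 1 > -1, -5 > -7.
So a strictly dominates b for General X; b is strictly dominated.

2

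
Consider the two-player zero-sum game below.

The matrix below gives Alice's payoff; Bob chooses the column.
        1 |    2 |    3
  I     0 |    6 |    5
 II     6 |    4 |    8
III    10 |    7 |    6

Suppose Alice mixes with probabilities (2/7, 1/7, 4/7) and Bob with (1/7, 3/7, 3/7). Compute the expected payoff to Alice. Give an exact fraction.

304/49

Against (1/7, 3/7, 3/7), each row's expected payoff is I: 33/7; II: 6; III: 7.
Taking the (2/7, 1/7, 4/7)-weighted average: (2/7)·(33/7) + (1/7)·(6) + (4/7)·(7) = 304/49.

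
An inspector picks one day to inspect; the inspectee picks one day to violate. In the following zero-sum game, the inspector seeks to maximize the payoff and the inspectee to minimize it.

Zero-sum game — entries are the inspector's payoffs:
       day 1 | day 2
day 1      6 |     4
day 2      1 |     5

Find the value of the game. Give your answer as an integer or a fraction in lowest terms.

Row minima are 4 and 1, so the inspector's maximin is 4; column maxima are 6 and 5, so the inspectee's minimax is 5. These differ, so the equilibrium is in mixed strategies.
Let the inspector play day 1 with probability p. The inspectee is indifferent when 6p + (1−p) = 4p + 5(1−p), giving p = 2/3.
Let the inspectee play day 1 with probability q. The inspector is indifferent when 6q + 4(1−q) = q + 5(1−q), giving q = 1/6.
The value is 6·(1/6) + (4)·(5/6) = 13/3.

13/3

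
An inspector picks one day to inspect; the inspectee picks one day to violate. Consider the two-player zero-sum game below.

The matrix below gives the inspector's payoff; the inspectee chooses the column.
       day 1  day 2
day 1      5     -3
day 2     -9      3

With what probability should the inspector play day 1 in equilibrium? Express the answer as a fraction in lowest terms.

3/5

Row minima are -3 and -9, so the inspector's maximin is -3; column maxima are 5 and 3, so the inspectee's minimax is 3. These differ, so the equilibrium is in mixed strategies.
Let the inspector play day 1 with probability p. The inspectee is indifferent when 5p − 9(1−p) = −3p + 3(1−p), giving p = 3/5.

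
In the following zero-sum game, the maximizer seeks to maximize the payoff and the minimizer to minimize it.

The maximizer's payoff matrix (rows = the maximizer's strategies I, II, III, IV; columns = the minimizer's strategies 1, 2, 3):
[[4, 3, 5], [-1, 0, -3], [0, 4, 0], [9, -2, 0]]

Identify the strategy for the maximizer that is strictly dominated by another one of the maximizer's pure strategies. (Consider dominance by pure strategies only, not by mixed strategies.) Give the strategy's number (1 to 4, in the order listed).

Compare II with I: 4 > -1, 3 > 0, 5 > -3.
So I strictly dominates II for the maximizer; II is strictly dominated.

2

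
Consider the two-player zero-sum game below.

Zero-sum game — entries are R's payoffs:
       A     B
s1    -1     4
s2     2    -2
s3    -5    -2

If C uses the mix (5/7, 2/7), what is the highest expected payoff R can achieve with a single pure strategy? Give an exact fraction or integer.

6/7

s1: (-1)·(5/7) + (4)·(2/7) = 3/7.
s2: (2)·(5/7) + (-2)·(2/7) = 6/7.
s3: (-5)·(5/7) + (-2)·(2/7) = -29/7.
The best pure response is s2 with expected payoff 6/7.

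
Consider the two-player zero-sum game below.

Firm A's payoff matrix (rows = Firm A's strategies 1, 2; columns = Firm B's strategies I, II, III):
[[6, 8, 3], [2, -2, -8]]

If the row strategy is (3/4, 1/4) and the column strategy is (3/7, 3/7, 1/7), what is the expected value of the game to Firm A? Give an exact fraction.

Against (3/7, 3/7, 1/7), each row's expected payoff is 1: 45/7; 2: -8/7.
Taking the (3/4, 1/4)-weighted average: (3/4)·(45/7) + (1/4)·(-8/7) = 127/28.

127/28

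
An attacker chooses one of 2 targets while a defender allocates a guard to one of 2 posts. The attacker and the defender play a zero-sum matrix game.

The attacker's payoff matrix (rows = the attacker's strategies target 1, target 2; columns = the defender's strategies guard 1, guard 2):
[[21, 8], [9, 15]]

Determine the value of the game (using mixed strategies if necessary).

243/19

Row minima are 8 and 9, so the attacker's maximin is 9; column maxima are 21 and 15, so the defender's minimax is 15. These differ, so the equilibrium is in mixed strategies.
Let the attacker play target 1 with probability p. The defender is indifferent when 21p + 9(1−p) = 8p + 15(1−p), giving p = 6/19.
Let the defender play guard 1 with probability q. The attacker is indifferent when 21q + 8(1−q) = 9q + 15(1−q), giving q = 7/19.
The value is 21·(7/19) + (8)·(12/19) = 243/19.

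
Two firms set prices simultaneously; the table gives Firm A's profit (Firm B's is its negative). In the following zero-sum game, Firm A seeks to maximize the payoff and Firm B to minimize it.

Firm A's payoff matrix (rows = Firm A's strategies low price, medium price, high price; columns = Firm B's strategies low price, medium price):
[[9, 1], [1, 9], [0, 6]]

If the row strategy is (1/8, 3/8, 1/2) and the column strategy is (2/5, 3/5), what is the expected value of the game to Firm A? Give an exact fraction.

Against (2/5, 3/5), each row's expected payoff is low price: 21/5; medium price: 29/5; high price: 18/5.
Taking the (1/8, 3/8, 1/2)-weighted average: (1/8)·(21/5) + (3/8)·(29/5) + (1/2)·(18/5) = 9/2.

9/2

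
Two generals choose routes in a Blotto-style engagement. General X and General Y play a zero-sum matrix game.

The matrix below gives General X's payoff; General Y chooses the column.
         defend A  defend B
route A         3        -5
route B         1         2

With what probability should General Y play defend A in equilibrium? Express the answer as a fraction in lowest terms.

Row minima are -5 and 1, so General X's maximin is 1; column maxima are 3 and 2, so General Y's minimax is 2. These differ, so the equilibrium is in mixed strategies.
Let General Y play defend A with probability q. General X is indifferent when 3q − 5(1−q) = q + 2(1−q), giving q = 7/9.

7/9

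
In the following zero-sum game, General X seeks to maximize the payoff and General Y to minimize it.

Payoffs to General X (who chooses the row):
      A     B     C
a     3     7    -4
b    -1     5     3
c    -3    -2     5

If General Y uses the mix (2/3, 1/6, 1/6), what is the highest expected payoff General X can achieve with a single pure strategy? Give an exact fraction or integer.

a: (3)·(2/3) + (7)·(1/6) + (-4)·(1/6) = 5/2.
b: (-1)·(2/3) + (5)·(1/6) + (3)·(1/6) = 2/3.
c: (-3)·(2/3) + (-2)·(1/6) + (5)·(1/6) = -3/2.
The best pure response is a with expected payoff 5/2.

5/2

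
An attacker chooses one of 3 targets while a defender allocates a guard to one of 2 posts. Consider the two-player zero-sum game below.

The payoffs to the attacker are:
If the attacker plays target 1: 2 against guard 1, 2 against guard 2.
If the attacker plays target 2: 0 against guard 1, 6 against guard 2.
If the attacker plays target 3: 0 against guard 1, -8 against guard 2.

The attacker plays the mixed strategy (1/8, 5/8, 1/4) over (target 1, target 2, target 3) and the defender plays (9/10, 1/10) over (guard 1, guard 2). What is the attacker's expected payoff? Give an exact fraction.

Against (9/10, 1/10), each row's expected payoff is target 1: 2; target 2: 3/5; target 3: -4/5.
Taking the (1/8, 5/8, 1/4)-weighted average: (1/8)·(2) + (5/8)·(3/5) + (1/4)·(-4/5) = 17/40.

17/40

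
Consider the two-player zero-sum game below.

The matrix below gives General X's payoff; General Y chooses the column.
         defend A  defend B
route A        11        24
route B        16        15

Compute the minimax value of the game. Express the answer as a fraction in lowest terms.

Row minima are 11 and 15, so General X's maximin is 15; column maxima are 16 and 24, so General Y's minimax is 16. These differ, so the equilibrium is in mixed strategies.
Let General X play route A with probability p. General Y is indifferent when 11p + 16(1−p) = 24p + 15(1−p), giving p = 1/14.
Let General Y play defend A with probability q. General X is indifferent when 11q + 24(1−q) = 16q + 15(1−q), giving q = 9/14.
The value is 11·(9/14) + (24)·(5/14) = 219/14.

219/14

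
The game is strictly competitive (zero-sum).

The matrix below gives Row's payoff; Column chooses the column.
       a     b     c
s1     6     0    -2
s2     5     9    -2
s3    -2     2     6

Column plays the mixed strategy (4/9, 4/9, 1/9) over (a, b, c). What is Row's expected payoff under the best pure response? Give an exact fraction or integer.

s1: (6)·(4/9) + (0)·(4/9) + (-2)·(1/9) = 22/9.
s2: (5)·(4/9) + (9)·(4/9) + (-2)·(1/9) = 6.
s3: (-2)·(4/9) + (2)·(4/9) + (6)·(1/9) = 2/3.
The best pure response is s2 with expected payoff 6.

6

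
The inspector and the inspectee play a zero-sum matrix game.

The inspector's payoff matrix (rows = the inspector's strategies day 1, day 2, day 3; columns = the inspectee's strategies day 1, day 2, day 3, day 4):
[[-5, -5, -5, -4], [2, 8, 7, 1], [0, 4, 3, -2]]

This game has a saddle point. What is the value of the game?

Row minima: -5, 1, -2 → the inspector's maximin is 1.
Column maxima: 2, 8, 7, 1 → the inspectee's minimax is 1.
They coincide at (day 2, day 4), so the value is 1.

1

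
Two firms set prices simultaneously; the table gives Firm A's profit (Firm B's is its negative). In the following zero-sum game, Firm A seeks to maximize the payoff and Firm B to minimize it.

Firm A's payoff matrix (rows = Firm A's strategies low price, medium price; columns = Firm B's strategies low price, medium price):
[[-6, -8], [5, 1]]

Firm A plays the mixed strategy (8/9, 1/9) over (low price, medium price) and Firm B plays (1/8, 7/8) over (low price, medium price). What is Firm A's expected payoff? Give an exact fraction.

-121/18

Against (1/8, 7/8), each row's expected payoff is low price: -31/4; medium price: 3/2.
Taking the (8/9, 1/9)-weighted average: (8/9)·(-31/4) + (1/9)·(3/2) = -121/18.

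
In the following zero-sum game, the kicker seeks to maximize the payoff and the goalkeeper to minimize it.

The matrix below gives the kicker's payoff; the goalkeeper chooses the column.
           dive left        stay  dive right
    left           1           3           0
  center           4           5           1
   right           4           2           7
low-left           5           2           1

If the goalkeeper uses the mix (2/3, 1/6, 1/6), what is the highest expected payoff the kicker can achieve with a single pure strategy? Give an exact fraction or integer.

25/6

left: (1)·(2/3) + (3)·(1/6) + (0)·(1/6) = 7/6.
center: (4)·(2/3) + (5)·(1/6) + (1)·(1/6) = 11/3.
right: (4)·(2/3) + (2)·(1/6) + (7)·(1/6) = 25/6.
low-left: (5)·(2/3) + (2)·(1/6) + (1)·(1/6) = 23/6.
The best pure response is right with expected payoff 25/6.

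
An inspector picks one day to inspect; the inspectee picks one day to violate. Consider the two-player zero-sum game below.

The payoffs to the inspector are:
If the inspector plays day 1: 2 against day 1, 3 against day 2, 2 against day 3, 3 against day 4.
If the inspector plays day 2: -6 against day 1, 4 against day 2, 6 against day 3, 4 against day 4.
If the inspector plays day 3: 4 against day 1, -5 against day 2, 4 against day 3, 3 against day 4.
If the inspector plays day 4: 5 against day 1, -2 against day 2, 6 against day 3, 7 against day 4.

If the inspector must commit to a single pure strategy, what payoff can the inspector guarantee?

2

The worst-case payoff for each row is day 1: 2, day 2: -6, day 3: -5, day 4: -2.
The best of these is 2.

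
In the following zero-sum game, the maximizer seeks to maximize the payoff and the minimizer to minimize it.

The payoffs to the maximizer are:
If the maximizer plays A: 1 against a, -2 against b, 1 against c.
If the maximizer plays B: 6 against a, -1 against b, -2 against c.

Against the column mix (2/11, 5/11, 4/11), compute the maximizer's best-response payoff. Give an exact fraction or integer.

-1/11

A: (1)·(2/11) + (-2)·(5/11) + (1)·(4/11) = -4/11.
B: (6)·(2/11) + (-1)·(5/11) + (-2)·(4/11) = -1/11.
The best pure response is B with expected payoff -1/11.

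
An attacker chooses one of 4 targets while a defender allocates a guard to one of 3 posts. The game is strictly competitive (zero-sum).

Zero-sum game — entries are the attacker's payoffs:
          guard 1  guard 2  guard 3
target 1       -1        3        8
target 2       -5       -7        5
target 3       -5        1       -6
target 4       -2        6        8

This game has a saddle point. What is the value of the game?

-1

Row minima: -1, -7, -6, -2 → the attacker's maximin is -1.
Column maxima: -1, 6, 8 → the defender's minimax is -1.
They coincide at (target 1, guard 1), so the value is -1.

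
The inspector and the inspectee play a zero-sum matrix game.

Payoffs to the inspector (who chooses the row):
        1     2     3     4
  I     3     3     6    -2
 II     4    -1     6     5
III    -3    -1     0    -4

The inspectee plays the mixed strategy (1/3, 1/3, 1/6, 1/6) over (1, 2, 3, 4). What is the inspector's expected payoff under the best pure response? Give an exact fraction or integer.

17/6

I: (3)·(1/3) + (3)·(1/3) + (6)·(1/6) + (-2)·(1/6) = 8/3.
II: (4)·(1/3) + (-1)·(1/3) + (6)·(1/6) + (5)·(1/6) = 17/6.
III: (-3)·(1/3) + (-1)·(1/3) + (0)·(1/6) + (-4)·(1/6) = -2.
The best pure response is II with expected payoff 17/6.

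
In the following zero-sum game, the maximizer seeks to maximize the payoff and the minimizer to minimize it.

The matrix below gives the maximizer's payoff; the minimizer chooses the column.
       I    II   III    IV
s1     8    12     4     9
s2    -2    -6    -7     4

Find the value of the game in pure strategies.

Row minima: 4, -7 → the maximizer's maximin is 4.
Column maxima: 8, 12, 4, 9 → the minimizer's minimax is 4.
They coincide at (s1, III), so the value is 4.

4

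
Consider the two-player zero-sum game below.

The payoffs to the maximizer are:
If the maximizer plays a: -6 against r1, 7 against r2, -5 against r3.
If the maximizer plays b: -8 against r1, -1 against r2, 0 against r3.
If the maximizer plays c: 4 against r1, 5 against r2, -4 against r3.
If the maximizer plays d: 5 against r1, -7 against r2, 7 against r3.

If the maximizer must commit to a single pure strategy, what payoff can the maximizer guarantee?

The worst-case payoff for each row is a: -6, b: -8, c: -4, d: -7.
The best of these is -4.

-4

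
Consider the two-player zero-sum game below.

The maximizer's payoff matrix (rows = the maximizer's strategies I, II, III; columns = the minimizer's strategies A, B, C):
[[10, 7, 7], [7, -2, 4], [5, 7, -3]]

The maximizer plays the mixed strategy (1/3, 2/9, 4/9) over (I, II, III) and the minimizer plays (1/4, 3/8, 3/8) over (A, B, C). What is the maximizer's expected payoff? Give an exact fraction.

157/36

Against (1/4, 3/8, 3/8), each row's expected payoff is I: 31/4; II: 5/2; III: 11/4.
Taking the (1/3, 2/9, 4/9)-weighted average: (1/3)·(31/4) + (2/9)·(5/2) + (4/9)·(11/4) = 157/36.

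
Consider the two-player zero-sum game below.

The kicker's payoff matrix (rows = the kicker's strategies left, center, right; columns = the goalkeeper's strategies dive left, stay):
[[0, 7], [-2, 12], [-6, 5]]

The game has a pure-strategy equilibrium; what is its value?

0

Row minima: 0, -2, -6 → the kicker's maximin is 0.
Column maxima: 0, 12 → the goalkeeper's minimax is 0.
They coincide at (left, dive left), so the value is 0.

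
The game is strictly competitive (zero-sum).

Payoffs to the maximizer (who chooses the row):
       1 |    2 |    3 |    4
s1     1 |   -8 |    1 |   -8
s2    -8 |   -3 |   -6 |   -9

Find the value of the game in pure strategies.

-8

Row minima: -8, -9 → the maximizer's maximin is -8.
Column maxima: 1, -3, 1, -8 → the minimizer's minimax is -8.
They coincide at (s1, 4), so the value is -8.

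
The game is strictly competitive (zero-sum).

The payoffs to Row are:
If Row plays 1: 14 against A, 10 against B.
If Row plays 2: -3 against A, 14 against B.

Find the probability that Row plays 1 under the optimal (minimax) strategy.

Row minima are 10 and -3, so Row's maximin is 10; column maxima are 14 and 14, so Column's minimax is 14. These differ, so the equilibrium is in mixed strategies.
Let Row play 1 with probability p. Column is indifferent when 14p − 3(1−p) = 10p + 14(1−p), giving p = 17/21.

17/21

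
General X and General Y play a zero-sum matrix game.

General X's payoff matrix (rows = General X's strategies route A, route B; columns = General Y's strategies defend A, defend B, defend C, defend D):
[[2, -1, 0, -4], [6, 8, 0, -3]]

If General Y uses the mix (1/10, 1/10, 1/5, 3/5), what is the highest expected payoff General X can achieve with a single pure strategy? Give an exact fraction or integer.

route A: (2)·(1/10) + (-1)·(1/10) + (0)·(1/5) + (-4)·(3/5) = -23/10.
route B: (6)·(1/10) + (8)·(1/10) + (0)·(1/5) + (-3)·(3/5) = -2/5.
The best pure response is route B with expected payoff -2/5.

-2/5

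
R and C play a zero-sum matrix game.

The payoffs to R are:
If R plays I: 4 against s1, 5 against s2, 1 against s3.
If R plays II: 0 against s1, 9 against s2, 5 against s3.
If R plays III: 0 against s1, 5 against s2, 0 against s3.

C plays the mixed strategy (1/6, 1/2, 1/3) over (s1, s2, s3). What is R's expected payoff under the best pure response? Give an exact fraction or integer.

I: (4)·(1/6) + (5)·(1/2) + (1)·(1/3) = 7/2.
II: (0)·(1/6) + (9)·(1/2) + (5)·(1/3) = 37/6.
III: (0)·(1/6) + (5)·(1/2) + (0)·(1/3) = 5/2.
The best pure response is II with expected payoff 37/6.

37/6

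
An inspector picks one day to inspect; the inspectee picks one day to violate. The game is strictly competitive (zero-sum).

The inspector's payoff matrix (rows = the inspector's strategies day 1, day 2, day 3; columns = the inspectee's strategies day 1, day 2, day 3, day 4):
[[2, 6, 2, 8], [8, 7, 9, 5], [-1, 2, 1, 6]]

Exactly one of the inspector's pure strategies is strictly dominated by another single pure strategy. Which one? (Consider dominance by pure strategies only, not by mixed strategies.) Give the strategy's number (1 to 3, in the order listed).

Compare day 3 with day 1: 2 > -1, 6 > 2, 2 > 1, 8 > 6.
So day 1 strictly dominates day 3 for the inspector; day 3 is strictly dominated.

3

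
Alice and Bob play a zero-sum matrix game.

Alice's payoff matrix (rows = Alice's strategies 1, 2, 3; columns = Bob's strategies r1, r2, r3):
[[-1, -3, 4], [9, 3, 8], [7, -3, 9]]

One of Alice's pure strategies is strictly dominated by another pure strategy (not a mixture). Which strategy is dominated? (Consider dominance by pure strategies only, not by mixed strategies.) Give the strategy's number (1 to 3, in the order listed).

Compare 1 with 2: 9 > -1, 3 > -3, 8 > 4.
So 2 strictly dominates 1 for Alice; 1 is strictly dominated.

1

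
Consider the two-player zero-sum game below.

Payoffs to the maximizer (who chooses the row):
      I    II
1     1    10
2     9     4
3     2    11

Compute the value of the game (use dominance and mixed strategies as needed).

13/2

Row 1 is strictly dominated by row 3, so the maximizer never plays it.
The remaining 2×2 game on (2, 3) × (I, II) has no saddle point. Let the maximizer play 2 with probability p; indifference gives 9p + 2(1−p) = 4p + 11(1−p), so p = 9/14.
Similarly the minimizer's optimal q on I is 1/2, and the value is 9·(1/2) + (4)·(1/2) = 13/2.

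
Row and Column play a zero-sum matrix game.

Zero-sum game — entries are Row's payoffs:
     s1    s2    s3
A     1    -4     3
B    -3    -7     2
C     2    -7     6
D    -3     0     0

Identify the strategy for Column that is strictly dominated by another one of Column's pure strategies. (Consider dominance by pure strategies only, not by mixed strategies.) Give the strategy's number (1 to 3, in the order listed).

Column prefers columns that give Row less. Compare s3 with s1: 1 < 3, -3 < 2, 2 < 6, -3 < 0.
So s1 strictly dominates s3 for Column; s3 is strictly dominated.

3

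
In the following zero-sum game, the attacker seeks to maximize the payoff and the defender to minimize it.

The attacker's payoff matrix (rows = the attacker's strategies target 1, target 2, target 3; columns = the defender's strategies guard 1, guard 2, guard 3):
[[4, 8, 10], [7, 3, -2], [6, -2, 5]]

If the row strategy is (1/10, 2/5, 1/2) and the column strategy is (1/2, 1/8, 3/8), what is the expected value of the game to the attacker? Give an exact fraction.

339/80

Against (1/2, 1/8, 3/8), each row's expected payoff is target 1: 27/4; target 2: 25/8; target 3: 37/8.
Taking the (1/10, 2/5, 1/2)-weighted average: (1/10)·(27/4) + (2/5)·(25/8) + (1/2)·(37/8) = 339/80.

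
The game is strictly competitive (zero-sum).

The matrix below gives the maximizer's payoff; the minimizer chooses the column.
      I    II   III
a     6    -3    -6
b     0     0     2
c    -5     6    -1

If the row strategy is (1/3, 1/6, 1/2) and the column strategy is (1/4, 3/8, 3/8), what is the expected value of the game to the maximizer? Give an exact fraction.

-3/16

Against (1/4, 3/8, 3/8), each row's expected payoff is a: -15/8; b: 3/4; c: 5/8.
Taking the (1/3, 1/6, 1/2)-weighted average: (1/3)·(-15/8) + (1/6)·(3/4) + (1/2)·(5/8) = -3/16.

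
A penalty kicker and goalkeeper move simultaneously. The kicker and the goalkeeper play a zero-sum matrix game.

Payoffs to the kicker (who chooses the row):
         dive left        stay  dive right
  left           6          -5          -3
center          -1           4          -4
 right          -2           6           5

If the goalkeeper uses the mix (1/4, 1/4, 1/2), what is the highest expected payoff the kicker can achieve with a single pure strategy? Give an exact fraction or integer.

7/2

left: (6)·(1/4) + (-5)·(1/4) + (-3)·(1/2) = -5/4.
center: (-1)·(1/4) + (4)·(1/4) + (-4)·(1/2) = -5/4.
right: (-2)·(1/4) + (6)·(1/4) + (5)·(1/2) = 7/2.
The best pure response is right with expected payoff 7/2.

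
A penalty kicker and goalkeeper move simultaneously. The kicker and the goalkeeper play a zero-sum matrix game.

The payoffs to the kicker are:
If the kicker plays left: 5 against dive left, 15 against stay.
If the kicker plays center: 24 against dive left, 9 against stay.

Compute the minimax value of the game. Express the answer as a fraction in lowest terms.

Row minima are 5 and 9, so the kicker's maximin is 9; column maxima are 24 and 15, so the goalkeeper's minimax is 15. These differ, so the equilibrium is in mixed strategies.
Let the kicker play left with probability p. The goalkeeper is indifferent when 5p + 24(1−p) = 15p + 9(1−p), giving p = 3/5.
Let the goalkeeper play dive left with probability q. The kicker is indifferent when 5q + 15(1−q) = 24q + 9(1−q), giving q = 6/25.
The value is 5·(6/25) + (15)·(19/25) = 63/5.

63/5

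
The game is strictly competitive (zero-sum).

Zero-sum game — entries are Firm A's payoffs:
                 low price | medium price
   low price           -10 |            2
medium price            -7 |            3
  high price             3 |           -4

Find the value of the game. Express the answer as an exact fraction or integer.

Row low price is strictly dominated by row medium price, so Firm A never plays it.
The remaining 2×2 game on (medium price, high price) × (low price, medium price) has no saddle point. Let Firm A play medium price with probability p; indifference gives −7p + 3(1−p) = 3p − 4(1−p), so p = 7/17.
Similarly Firm B's optimal q on low price is 7/17, and the value is -7·(7/17) + (3)·(10/17) = -19/17.

-19/17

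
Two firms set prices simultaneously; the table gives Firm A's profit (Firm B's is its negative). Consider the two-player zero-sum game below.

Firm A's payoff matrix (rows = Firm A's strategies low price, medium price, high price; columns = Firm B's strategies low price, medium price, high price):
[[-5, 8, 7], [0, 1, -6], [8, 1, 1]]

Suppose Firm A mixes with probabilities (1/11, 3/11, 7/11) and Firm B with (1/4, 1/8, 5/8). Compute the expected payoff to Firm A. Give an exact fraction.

25/22

Against (1/4, 1/8, 5/8), each row's expected payoff is low price: 33/8; medium price: -29/8; high price: 11/4.
Taking the (1/11, 3/11, 7/11)-weighted average: (1/11)·(33/8) + (3/11)·(-29/8) + (7/11)·(11/4) = 25/22.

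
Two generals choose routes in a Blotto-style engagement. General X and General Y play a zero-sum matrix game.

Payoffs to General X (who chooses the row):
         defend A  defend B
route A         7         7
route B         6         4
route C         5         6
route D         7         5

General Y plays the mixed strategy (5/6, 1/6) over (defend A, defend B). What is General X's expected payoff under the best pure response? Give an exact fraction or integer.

7

route A: (7)·(5/6) + (7)·(1/6) = 7.
route B: (6)·(5/6) + (4)·(1/6) = 17/3.
route C: (5)·(5/6) + (6)·(1/6) = 31/6.
route D: (7)·(5/6) + (5)·(1/6) = 20/3.
The best pure response is route A with expected payoff 7.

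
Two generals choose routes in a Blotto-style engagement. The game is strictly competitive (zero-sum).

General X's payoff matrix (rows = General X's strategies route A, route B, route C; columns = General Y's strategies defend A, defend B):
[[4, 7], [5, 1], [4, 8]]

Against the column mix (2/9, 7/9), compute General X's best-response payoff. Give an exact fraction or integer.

route A: (4)·(2/9) + (7)·(7/9) = 19/3.
route B: (5)·(2/9) + (1)·(7/9) = 17/9.
route C: (4)·(2/9) + (8)·(7/9) = 64/9.
The best pure response is route C with expected payoff 64/9.

64/9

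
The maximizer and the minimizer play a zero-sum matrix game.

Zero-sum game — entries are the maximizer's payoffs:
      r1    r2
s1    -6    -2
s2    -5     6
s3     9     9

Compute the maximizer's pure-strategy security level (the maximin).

The worst-case payoff for each row is s1: -6, s2: -5, s3: 9.
The best of these is 9.

9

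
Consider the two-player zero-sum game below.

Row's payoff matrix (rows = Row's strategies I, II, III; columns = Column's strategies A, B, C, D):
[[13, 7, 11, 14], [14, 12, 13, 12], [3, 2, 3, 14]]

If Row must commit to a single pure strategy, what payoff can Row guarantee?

The worst-case payoff for each row is I: 7, II: 12, III: 2.
The best of these is 12.

12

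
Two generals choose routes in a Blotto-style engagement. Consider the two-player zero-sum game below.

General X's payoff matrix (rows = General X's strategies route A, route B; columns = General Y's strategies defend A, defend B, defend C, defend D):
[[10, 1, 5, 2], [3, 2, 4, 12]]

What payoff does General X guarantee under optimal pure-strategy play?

2

Row minima: 1, 2 → General X's maximin is 2.
Column maxima: 10, 2, 5, 12 → General Y's minimax is 2.
They coincide at (route B, defend B), so the value is 2.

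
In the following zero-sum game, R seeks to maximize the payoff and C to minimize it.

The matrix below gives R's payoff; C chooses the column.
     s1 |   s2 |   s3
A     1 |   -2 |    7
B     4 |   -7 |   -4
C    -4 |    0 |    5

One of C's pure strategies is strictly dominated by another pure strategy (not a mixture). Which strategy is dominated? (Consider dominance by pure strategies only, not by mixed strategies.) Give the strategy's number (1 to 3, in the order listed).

C prefers columns that give R less. Compare s3 with s2: -2 < 7, -7 < -4, 0 < 5.
So s2 strictly dominates s3 for C; s3 is strictly dominated.

3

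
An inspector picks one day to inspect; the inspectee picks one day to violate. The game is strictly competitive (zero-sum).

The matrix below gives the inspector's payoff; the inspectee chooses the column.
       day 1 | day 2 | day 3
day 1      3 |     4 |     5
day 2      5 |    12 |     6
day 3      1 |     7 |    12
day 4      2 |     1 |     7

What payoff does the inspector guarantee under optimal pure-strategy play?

Row minima: 3, 5, 1, 1 → the inspector's maximin is 5.
Column maxima: 5, 12, 12 → the inspectee's minimax is 5.
They coincide at (day 2, day 1), so the value is 5.

5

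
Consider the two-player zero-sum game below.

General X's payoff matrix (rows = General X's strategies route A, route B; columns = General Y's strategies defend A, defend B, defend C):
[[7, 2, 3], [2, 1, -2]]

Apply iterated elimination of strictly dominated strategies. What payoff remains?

2

Column defend A is strictly dominated by defend B for General Y (2<7, 1<2); eliminate defend A.
Row route B is strictly dominated by row route A (2>1, 3>-2); eliminate route B.
Column defend C is strictly dominated by defend B for General Y (2<3); eliminate defend C.
Only (route A, defend B) remains, with payoff 2.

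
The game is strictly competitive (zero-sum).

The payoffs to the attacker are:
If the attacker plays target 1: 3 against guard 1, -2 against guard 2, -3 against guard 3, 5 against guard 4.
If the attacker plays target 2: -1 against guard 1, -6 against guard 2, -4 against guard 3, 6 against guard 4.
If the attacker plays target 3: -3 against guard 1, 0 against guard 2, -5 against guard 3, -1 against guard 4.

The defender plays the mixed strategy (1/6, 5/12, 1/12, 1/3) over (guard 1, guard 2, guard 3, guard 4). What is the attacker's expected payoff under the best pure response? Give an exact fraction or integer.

13/12

target 1: (3)·(1/6) + (-2)·(5/12) + (-3)·(1/12) + (5)·(1/3) = 13/12.
target 2: (-1)·(1/6) + (-6)·(5/12) + (-4)·(1/12) + (6)·(1/3) = -1.
target 3: (-3)·(1/6) + (0)·(5/12) + (-5)·(1/12) + (-1)·(1/3) = -5/4.
The best pure response is target 1 with expected payoff 13/12.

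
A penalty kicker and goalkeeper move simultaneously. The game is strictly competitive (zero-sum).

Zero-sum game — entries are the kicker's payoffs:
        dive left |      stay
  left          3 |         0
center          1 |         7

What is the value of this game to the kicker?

Row minima are 0 and 1, so the kicker's maximin is 1; column maxima are 3 and 7, so the goalkeeper's minimax is 3. These differ, so the equilibrium is in mixed strategies.
Let the kicker play left with probability p. The goalkeeper is indifferent when 3p + (1−p) = 7(1−p), giving p = 2/3.
Let the goalkeeper play dive left with probability q. The kicker is indifferent when 3q = q + 7(1−q), giving q = 7/9.
The value is 3·(7/9) + (0)·(2/9) = 7/3.

7/3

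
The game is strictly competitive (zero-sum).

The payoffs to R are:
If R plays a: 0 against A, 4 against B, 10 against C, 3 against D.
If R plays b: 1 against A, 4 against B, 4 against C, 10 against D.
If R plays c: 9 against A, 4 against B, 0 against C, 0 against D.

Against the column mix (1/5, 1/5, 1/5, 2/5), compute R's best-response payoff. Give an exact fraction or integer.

a: (0)·(1/5) + (4)·(1/5) + (10)·(1/5) + (3)·(2/5) = 4.
b: (1)·(1/5) + (4)·(1/5) + (4)·(1/5) + (10)·(2/5) = 29/5.
c: (9)·(1/5) + (4)·(1/5) + (0)·(1/5) + (0)·(2/5) = 13/5.
The best pure response is b with expected payoff 29/5.

29/5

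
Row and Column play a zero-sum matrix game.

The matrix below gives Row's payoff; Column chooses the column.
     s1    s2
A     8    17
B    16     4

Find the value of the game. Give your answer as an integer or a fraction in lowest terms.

Row minima are 8 and 4, so Row's maximin is 8; column maxima are 16 and 17, so Column's minimax is 16. These differ, so the equilibrium is in mixed strategies.
Let Row play A with probability p. Column is indifferent when 8p + 16(1−p) = 17p + 4(1−p), giving p = 4/7.
Let Column play s1 with probability q. Row is indifferent when 8q + 17(1−q) = 16q + 4(1−q), giving q = 13/21.
The value is 8·(13/21) + (17)·(8/21) = 80/7.

80/7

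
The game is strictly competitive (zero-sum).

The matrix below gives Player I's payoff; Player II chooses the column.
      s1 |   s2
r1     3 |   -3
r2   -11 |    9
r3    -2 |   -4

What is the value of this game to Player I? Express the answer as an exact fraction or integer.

Row r3 is strictly dominated by row r1, so Player I never plays it.
The remaining 2×2 game on (r1, r2) × (s1, s2) has no saddle point. Let Player I play r1 with probability p; indifference gives 3p − 11(1−p) = −3p + 9(1−p), so p = 10/13.
Similarly Player II's optimal q on s1 is 6/13, and the value is 3·(6/13) + (-3)·(7/13) = -3/13.

-3/13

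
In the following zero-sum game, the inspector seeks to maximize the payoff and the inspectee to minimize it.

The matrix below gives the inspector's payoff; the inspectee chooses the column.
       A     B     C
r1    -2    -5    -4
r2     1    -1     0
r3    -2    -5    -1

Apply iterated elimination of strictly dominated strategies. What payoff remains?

-1

Column A is strictly dominated by B for the inspectee (-5<-2, -1<1, -5<-2); eliminate A.
Row r3 is strictly dominated by row r2 (-1>-5, 0>-1); eliminate r3.
Column C is strictly dominated by B for the inspectee (-5<-4, -1<0); eliminate C.
Row r1 is strictly dominated by row r2 (-1>-5); eliminate r1.
Only (r2, B) remains, with payoff -1.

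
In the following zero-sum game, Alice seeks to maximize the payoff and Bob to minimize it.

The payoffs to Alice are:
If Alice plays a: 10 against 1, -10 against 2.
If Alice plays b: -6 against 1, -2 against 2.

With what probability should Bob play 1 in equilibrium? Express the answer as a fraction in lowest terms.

1/3

Row minima are -10 and -6, so Alice's maximin is -6; column maxima are 10 and -2, so Bob's minimax is -2. These differ, so the equilibrium is in mixed strategies.
Let Bob play 1 with probability q. Alice is indifferent when 10q − 10(1−q) = −6q − 2(1−q), giving q = 1/3.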